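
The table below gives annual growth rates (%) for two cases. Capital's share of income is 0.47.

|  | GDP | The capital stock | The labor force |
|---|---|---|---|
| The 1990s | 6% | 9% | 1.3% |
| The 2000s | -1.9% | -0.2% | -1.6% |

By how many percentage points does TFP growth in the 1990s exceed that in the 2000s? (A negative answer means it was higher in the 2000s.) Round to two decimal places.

2.04 percentage points

Labor's share = 1 − 0.47 = 0.53.
The 1990s: TFP = 6 − 4.23 − 0.689 = 1.081%.
The 2000s: TFP = -1.9 + 0.094 + 0.848 = -0.958%.
Difference = 1.081 − (-0.958) = 2.039 pp.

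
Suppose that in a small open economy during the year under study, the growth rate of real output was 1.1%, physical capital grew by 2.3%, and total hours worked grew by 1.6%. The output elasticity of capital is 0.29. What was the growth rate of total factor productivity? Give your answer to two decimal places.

-0.70%

Labor's share = 1 − 0.29 = 0.71.
Physical capital: 0.29 × 2.3 = 0.667 pp.
Total hours worked: 0.71 × 1.6 = 1.136 pp.
TFP growth = 1.1 − 1.803 = -0.703%.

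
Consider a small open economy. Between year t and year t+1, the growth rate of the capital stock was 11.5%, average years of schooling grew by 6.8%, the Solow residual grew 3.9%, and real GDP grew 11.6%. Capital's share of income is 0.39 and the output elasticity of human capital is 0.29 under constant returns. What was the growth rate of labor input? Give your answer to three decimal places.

Labor's share = 1 − 0.39 − 0.29 = 0.32.
gY = gA + 0.39×11.5 + 0.29×6.8 + 0.32×g.
0.32×g = 11.6 − 3.9 − 6.457 = 1.243.
g = 1.243 / 0.32 = 3.88438%.

3.884%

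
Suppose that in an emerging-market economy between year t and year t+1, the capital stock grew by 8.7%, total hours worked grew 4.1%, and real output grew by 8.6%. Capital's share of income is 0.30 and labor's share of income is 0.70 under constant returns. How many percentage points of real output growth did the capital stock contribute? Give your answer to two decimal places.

2.61

Contribution = share × growth = 0.3 × 8.7 = 2.61 pp.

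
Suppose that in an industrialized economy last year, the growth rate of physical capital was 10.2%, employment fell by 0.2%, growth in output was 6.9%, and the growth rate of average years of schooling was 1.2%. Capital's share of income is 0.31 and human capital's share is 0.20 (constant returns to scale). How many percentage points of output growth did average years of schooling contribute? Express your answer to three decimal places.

Contribution = share × growth = 0.2 × 1.2 = 0.24 pp.

0.240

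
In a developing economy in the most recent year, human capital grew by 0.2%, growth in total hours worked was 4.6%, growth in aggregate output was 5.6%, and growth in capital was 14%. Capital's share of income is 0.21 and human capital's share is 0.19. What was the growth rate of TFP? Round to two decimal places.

Labor's share = 1 − 0.21 − 0.19 = 0.6.
Capital: 0.21 × 14 = 2.94 pp.
Human capital: 0.19 × 0.2 = 0.038 pp.
Total hours worked: 0.6 × 4.6 = 2.76 pp.
TFP growth = 5.6 − 5.738 = -0.138%.

-0.14%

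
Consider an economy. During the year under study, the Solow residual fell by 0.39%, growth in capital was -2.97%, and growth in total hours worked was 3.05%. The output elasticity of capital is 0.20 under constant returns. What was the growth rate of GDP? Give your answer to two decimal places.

Labor's share = 1 − 0.2 = 0.8.
Capital: 0.2 × (-2.97) = -0.594 pp.
Total hours worked: 0.8 × 3.05 = 2.44 pp.
Output growth = -0.39 + 1.846 = 1.456%.

1.46%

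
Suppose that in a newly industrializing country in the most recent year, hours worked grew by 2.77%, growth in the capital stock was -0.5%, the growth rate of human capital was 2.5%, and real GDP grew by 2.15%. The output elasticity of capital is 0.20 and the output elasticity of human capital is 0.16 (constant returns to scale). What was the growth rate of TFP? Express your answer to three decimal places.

Labor's share = 1 − 0.2 − 0.16 = 0.64.
The capital stock: 0.2 × (-0.5) = -0.1 pp.
Human capital: 0.16 × 2.5 = 0.4 pp.
Hours worked: 0.64 × 2.77 = 1.7728 pp.
TFP growth = 2.15 − 2.0728 = 0.0772%.

0.077%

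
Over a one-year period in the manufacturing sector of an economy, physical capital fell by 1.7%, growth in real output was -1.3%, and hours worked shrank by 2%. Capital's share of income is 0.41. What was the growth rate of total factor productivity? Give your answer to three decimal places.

0.577%

Labor's share = 1 − 0.41 = 0.59.
Physical capital: 0.41 × (-1.7) = -0.697 pp.
Hours worked: 0.59 × (-2) = -1.18 pp.
TFP growth = -1.3 + 1.877 = 0.577%.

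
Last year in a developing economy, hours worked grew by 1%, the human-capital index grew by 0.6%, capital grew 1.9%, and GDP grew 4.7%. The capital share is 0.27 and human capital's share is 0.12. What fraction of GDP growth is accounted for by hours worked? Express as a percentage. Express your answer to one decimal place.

Hours worked accounted for 13.0% of growth.

Labor's share = 1 − 0.27 − 0.12 = 0.61.
Hours worked contributed 0.61 × 1 = 0.61 pp.
Share of growth = 0.61 / 4.7 × 100 = 12.979%.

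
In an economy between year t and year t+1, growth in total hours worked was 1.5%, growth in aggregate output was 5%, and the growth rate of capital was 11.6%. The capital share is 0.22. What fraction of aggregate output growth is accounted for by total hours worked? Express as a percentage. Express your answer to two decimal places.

Labor's share = 1 − 0.22 = 0.78.
Total hours worked contributed 0.78 × 1.5 = 1.17 pp.
Share of growth = 1.17 / 5 × 100 = 23.4%.

23.40%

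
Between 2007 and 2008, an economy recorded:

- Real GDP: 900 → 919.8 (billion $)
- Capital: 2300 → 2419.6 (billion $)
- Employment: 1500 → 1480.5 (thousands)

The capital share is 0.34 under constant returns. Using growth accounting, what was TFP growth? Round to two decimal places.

Real GDP growth = (919.8 − 900) / 900 = 2.2%.
Capital growth = (2419.6 − 2300) / 2300 = 5.2%.
Employment growth = (1480.5 − 1500) / 1500 = -1.3%.
Labor's share = 1 − 0.34 = 0.66.
Capital: 0.34 × 5.2 = 1.768 pp.
Employment: 0.66 × (-1.3) = -0.858 pp.
TFP growth = 2.2 − 0.91 = 1.29%.

TFP growth was 1.29%.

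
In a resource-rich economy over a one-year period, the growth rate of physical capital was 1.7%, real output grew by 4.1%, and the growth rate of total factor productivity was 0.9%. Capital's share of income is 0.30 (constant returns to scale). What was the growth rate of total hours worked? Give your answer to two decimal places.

3.84%

Labor's share = 1 − 0.3 = 0.7.
gY = gA + 0.3×1.7 + 0.7×g.
0.7×g = 4.1 − 0.9 − 0.51 = 2.69.
g = 2.69 / 0.7 = 3.8429%.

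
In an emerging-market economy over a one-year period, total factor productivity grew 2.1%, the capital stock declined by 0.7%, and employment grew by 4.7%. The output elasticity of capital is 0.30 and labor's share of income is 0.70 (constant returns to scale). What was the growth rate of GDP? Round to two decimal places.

Labor's share = 1 − 0.3 = 0.7.
The capital stock: 0.3 × (-0.7) = -0.21 pp.
Employment: 0.7 × 4.7 = 3.29 pp.
Output growth = 2.1 + 3.08 = 5.18%.

GDP growth was 5.18%.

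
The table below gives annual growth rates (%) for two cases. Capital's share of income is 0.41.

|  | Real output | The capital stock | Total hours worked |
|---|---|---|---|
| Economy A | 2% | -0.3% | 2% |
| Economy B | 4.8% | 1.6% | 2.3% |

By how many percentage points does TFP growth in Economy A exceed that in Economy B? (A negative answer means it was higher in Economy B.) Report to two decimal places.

Labor's share = 1 − 0.41 = 0.59.
Economy A: TFP = 2 + 0.123 − 1.18 = 0.943%.
Economy B: TFP = 4.8 − 0.656 − 1.357 = 2.787%.
Difference = 0.943 − (2.787) = -1.844 pp.

-1.84 percentage points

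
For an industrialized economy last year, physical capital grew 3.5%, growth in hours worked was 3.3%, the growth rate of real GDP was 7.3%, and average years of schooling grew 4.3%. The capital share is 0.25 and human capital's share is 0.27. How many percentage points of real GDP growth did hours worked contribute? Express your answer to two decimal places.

1.58

Labor's share = 1 − 0.25 − 0.27 = 0.48.
Contribution = share × growth = 0.48 × 3.3 = 1.584 pp.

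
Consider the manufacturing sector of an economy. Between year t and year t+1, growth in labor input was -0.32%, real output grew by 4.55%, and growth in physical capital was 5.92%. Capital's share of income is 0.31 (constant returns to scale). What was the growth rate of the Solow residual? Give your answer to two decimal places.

2.94%

Labor's share = 1 − 0.31 = 0.69.
Physical capital: 0.31 × 5.92 = 1.8352 pp.
Labor input: 0.69 × (-0.32) = -0.2208 pp.
TFP growth = 4.55 − 1.6144 = 2.9356%.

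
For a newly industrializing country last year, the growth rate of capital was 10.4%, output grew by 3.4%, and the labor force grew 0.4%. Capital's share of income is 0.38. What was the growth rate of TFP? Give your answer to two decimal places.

-0.80%

Labor's share = 1 − 0.38 = 0.62.
Capital: 0.38 × 10.4 = 3.952 pp.
The labor force: 0.62 × 0.4 = 0.248 pp.
TFP growth = 3.4 − 4.2 = -0.8%.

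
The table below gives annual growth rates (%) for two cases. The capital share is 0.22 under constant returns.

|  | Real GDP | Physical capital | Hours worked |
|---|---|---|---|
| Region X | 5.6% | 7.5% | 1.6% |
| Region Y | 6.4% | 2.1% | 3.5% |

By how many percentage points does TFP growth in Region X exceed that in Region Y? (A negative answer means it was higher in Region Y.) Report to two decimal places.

Labor's share = 1 − 0.22 = 0.78.
Region X: TFP = 5.6 − 1.65 − 1.248 = 2.702%.
Region Y: TFP = 6.4 − 0.462 − 2.73 = 3.208%.
Difference = 2.702 − (3.208) = -0.506 pp.

-0.51 percentage points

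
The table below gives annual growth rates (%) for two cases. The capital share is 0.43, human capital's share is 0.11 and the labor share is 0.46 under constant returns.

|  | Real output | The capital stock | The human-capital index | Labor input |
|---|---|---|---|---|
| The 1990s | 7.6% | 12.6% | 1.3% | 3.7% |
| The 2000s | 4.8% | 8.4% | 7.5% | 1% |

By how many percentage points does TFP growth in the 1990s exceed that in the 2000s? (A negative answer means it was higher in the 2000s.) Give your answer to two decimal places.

0.43 percentage points

Labor's share = 1 − 0.43 − 0.11 = 0.46.
The 1990s: TFP = 7.6 − 5.418 − 0.143 − 1.702 = 0.337%.
The 2000s: TFP = 4.8 − 3.612 − 0.825 − 0.46 = -0.097%.
Difference = 0.337 − (-0.097) = 0.434 pp.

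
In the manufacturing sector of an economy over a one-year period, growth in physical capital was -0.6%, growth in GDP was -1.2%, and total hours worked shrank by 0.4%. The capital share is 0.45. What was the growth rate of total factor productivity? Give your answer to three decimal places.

-0.710%

Labor's share = 1 − 0.45 = 0.55.
Physical capital: 0.45 × (-0.6) = -0.27 pp.
Total hours worked: 0.55 × (-0.4) = -0.22 pp.
TFP growth = -1.2 + 0.49 = -0.71%.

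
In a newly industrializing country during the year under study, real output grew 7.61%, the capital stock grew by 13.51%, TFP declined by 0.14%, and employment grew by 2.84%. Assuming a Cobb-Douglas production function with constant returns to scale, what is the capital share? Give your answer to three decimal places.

0.460

gY = gA + α·gK + (1−α)·gL, so gY − gA − gL = α(gK − gL).
7.61 + 0.14 − 2.84 = α × (13.51 − 2.84).
4.91 = 10.67 α, so α = 0.46017.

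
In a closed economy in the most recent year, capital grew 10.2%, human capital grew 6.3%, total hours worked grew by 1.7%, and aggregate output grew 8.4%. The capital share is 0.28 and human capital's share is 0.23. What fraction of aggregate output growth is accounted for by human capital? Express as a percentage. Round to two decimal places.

Human capital contributed 0.23 × 6.3 = 1.449 pp.
Share of growth = 1.449 / 8.4 × 100 = 17.25%.

Human capital accounted for 17.25% of growth.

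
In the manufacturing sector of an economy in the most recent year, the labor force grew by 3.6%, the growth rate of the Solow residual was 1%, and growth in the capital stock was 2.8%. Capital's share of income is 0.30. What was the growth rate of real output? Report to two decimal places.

Labor's share = 1 − 0.3 = 0.7.
The capital stock: 0.3 × 2.8 = 0.84 pp.
The labor force: 0.7 × 3.6 = 2.52 pp.
Output growth = 1 + 3.36 = 4.36%.

4.36%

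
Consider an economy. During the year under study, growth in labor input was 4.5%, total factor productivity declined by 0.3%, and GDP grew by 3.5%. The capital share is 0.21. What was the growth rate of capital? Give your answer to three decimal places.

Capital growth was 1.167%.

Labor's share = 1 − 0.21 = 0.79.
gY = gA + 0.79×4.5 + 0.21×g.
0.21×g = 3.5 + 0.3 − 3.555 = 0.245.
g = 0.245 / 0.21 = 1.16667%.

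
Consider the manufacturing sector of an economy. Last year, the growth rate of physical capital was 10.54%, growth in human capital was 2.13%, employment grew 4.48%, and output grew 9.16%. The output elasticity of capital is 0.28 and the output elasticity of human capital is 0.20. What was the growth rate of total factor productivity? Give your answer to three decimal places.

Labor's share = 1 − 0.28 − 0.2 = 0.52.
Physical capital: 0.28 × 10.54 = 2.9512 pp.
Human capital: 0.2 × 2.13 = 0.426 pp.
Employment: 0.52 × 4.48 = 2.3296 pp.
TFP growth = 9.16 − 5.7068 = 3.4532%.

3.453%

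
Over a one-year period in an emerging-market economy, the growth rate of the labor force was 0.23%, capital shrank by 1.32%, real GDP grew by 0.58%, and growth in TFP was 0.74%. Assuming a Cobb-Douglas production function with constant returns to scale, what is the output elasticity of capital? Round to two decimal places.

gY = gA + α·gK + (1−α)·gL, so gY − gA − gL = α(gK − gL).
0.58 − 0.74 − 0.23 = α × (-1.32 − 0.23).
-0.39 = -1.55 α, so α = 0.2516.

0.25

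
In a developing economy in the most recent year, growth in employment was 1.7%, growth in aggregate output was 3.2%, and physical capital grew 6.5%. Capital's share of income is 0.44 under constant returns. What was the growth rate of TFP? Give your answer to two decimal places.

-0.61%

Labor's share = 1 − 0.44 = 0.56.
Physical capital: 0.44 × 6.5 = 2.86 pp.
Employment: 0.56 × 1.7 = 0.952 pp.
TFP growth = 3.2 − 3.812 = -0.612%.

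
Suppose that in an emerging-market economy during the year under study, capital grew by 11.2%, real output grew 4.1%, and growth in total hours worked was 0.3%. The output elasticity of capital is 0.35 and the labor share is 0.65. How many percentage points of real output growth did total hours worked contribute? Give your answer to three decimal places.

Labor's share = 1 − 0.35 = 0.65.
Contribution = share × growth = 0.65 × 0.3 = 0.195 pp.

0.195 percentage points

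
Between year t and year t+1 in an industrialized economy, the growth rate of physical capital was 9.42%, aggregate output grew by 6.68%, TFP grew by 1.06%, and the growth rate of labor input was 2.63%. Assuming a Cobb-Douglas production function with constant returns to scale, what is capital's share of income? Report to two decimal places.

gY = gA + α·gK + (1−α)·gL, so gY − gA − gL = α(gK − gL).
6.68 − 1.06 − 2.63 = α × (9.42 − 2.63).
2.99 = 6.79 α, so α = 0.4404.

Capital's share of income is 0.44.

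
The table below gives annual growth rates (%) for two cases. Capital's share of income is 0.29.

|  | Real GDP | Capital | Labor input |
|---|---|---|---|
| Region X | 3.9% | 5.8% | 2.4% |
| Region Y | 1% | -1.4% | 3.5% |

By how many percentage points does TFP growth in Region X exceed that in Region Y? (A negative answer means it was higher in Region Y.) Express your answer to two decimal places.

Labor's share = 1 − 0.29 = 0.71.
Region X: TFP = 3.9 − 1.682 − 1.704 = 0.514%.
Region Y: TFP = 1 + 0.406 − 2.485 = -1.079%.
Difference = 0.514 − (-1.079) = 1.593 pp.

1.59 percentage points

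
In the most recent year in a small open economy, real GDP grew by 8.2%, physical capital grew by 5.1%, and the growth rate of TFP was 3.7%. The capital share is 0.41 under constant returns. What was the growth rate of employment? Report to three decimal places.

Labor's share = 1 − 0.41 = 0.59.
gY = gA + 0.41×5.1 + 0.59×g.
0.59×g = 8.2 − 3.7 − 2.091 = 2.409.
g = 2.409 / 0.59 = 4.08305%.

4.083%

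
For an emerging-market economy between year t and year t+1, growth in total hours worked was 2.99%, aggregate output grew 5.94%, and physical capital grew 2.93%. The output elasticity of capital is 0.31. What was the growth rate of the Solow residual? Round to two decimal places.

2.97%

Labor's share = 1 − 0.31 = 0.69.
Physical capital: 0.31 × 2.93 = 0.9083 pp.
Total hours worked: 0.69 × 2.99 = 2.0631 pp.
TFP growth = 5.94 − 2.9714 = 2.9686%.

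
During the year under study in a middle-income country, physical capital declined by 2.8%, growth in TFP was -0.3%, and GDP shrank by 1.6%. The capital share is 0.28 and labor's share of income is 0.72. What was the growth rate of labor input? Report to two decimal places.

-0.72%

Labor's share = 1 − 0.28 = 0.72.
gY = gA + 0.28×(-2.8) + 0.72×g.
0.72×g = -1.6 + 0.3 + 0.784 = -0.516.
g = -0.516 / 0.72 = -0.7167%.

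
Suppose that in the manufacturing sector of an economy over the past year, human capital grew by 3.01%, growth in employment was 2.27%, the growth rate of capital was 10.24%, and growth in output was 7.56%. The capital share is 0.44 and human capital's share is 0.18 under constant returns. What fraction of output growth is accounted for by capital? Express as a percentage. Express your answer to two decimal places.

Capital contributed 0.44 × 10.24 = 4.5056 pp.
Share of growth = 4.5056 / 7.56 × 100 = 59.5979%.

Capital accounted for 59.60% of growth.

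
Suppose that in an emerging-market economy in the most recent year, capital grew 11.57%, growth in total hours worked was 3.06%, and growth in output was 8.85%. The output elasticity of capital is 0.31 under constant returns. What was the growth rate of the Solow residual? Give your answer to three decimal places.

3.152%

Labor's share = 1 − 0.31 = 0.69.
Capital: 0.31 × 11.57 = 3.5867 pp.
Total hours worked: 0.69 × 3.06 = 2.1114 pp.
TFP growth = 8.85 − 5.6981 = 3.1519%.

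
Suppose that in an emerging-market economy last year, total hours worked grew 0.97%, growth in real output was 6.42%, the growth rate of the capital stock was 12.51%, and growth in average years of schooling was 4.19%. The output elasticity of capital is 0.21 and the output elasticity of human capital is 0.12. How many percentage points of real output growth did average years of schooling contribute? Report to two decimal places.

0.50

Contribution = share × growth = 0.12 × 4.19 = 0.5028 pp.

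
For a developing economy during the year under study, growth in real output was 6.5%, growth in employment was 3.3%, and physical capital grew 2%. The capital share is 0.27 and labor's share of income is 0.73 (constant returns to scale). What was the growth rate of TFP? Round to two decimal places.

3.55%

Labor's share = 1 − 0.27 = 0.73.
Physical capital: 0.27 × 2 = 0.54 pp.
Employment: 0.73 × 3.3 = 2.409 pp.
TFP growth = 6.5 − 2.949 = 3.551%.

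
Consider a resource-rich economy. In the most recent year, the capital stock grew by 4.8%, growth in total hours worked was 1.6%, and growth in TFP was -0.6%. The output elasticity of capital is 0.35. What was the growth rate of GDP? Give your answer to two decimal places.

2.12%

Labor's share = 1 − 0.35 = 0.65.
The capital stock: 0.35 × 4.8 = 1.68 pp.
Total hours worked: 0.65 × 1.6 = 1.04 pp.
Output growth = -0.6 + 2.72 = 2.12%.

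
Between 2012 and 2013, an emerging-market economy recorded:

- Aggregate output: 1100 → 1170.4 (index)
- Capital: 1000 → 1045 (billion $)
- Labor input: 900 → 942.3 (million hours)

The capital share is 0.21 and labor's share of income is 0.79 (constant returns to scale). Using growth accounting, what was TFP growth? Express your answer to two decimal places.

1.74%

Aggregate output growth = (1170.4 − 1100) / 1100 = 6.4%.
Capital growth = (1045 − 1000) / 1000 = 4.5%.
Labor input growth = (942.3 − 900) / 900 = 4.7%.
Labor's share = 1 − 0.21 = 0.79.
Capital: 0.21 × 4.5 = 0.945 pp.
Labor input: 0.79 × 4.7 = 3.713 pp.
TFP growth = 6.4 − 4.658 = 1.742%.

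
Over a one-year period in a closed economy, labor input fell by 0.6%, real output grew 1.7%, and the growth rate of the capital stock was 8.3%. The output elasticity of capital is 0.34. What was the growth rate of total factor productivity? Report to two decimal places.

Labor's share = 1 − 0.34 = 0.66.
The capital stock: 0.34 × 8.3 = 2.822 pp.
Labor input: 0.66 × (-0.6) = -0.396 pp.
TFP growth = 1.7 − 2.426 = -0.726%.

-0.73%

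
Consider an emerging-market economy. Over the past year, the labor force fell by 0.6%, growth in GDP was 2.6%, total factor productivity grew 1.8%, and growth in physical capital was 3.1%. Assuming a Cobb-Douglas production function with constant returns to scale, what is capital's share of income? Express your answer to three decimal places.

0.378

gY = gA + α·gK + (1−α)·gL, so gY − gA − gL = α(gK − gL).
2.6 − 1.8 + 0.6 = α × (3.1 − (-0.6)).
1.4 = 3.7 α, so α = 0.37838.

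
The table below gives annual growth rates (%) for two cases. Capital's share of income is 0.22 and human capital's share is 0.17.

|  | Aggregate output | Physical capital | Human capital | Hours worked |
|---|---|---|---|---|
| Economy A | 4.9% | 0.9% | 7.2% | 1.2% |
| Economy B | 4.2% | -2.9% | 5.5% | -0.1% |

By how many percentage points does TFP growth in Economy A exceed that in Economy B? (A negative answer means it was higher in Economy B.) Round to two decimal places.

-1.22 percentage points

Labor's share = 1 − 0.22 − 0.17 = 0.61.
Economy A: TFP = 4.9 − 0.198 − 1.224 − 0.732 = 2.746%.
Economy B: TFP = 4.2 + 0.638 − 0.935 + 0.061 = 3.964%.
Difference = 2.746 − (3.964) = -1.218 pp.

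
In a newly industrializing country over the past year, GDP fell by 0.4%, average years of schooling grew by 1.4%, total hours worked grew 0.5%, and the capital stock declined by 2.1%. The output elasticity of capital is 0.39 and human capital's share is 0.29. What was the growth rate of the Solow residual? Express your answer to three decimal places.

-0.147%

Labor's share = 1 − 0.39 − 0.29 = 0.32.
The capital stock: 0.39 × (-2.1) = -0.819 pp.
Average years of schooling: 0.29 × 1.4 = 0.406 pp.
Total hours worked: 0.32 × 0.5 = 0.16 pp.
TFP growth = -0.4 + 0.253 = -0.147%.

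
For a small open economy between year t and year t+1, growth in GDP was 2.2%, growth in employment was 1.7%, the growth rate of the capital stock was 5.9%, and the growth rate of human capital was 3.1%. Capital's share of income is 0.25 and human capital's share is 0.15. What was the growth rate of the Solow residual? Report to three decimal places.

-0.760%

Labor's share = 1 − 0.25 − 0.15 = 0.6.
The capital stock: 0.25 × 5.9 = 1.475 pp.
Human capital: 0.15 × 3.1 = 0.465 pp.
Employment: 0.6 × 1.7 = 1.02 pp.
TFP growth = 2.2 − 2.96 = -0.76%.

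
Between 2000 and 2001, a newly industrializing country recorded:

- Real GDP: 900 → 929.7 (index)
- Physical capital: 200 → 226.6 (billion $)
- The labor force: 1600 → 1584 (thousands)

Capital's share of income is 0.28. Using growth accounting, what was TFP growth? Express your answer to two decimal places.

TFP growth was 0.30%.

Real GDP growth = (929.7 − 900) / 900 = 3.3%.
Physical capital growth = (226.6 − 200) / 200 = 13.3%.
The labor force growth = (1584 − 1600) / 1600 = -1%.
Labor's share = 1 − 0.28 = 0.72.
Physical capital: 0.28 × 13.3 = 3.724 pp.
The labor force: 0.72 × (-1) = -0.72 pp.
TFP growth = 3.3 − 3.004 = 0.296%.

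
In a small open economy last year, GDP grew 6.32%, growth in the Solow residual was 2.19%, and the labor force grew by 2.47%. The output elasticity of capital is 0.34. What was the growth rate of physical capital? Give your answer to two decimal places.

Physical capital growth was 7.35%.

Labor's share = 1 − 0.34 = 0.66.
gY = gA + 0.66×2.47 + 0.34×g.
0.34×g = 6.32 − 2.19 − 1.6302 = 2.4998.
g = 2.4998 / 0.34 = 7.3524%.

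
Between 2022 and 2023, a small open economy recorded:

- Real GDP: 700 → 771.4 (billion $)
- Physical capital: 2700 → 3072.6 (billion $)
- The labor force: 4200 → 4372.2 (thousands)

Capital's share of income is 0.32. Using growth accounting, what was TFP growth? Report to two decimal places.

Real GDP growth = (771.4 − 700) / 700 = 10.2%.
Physical capital growth = (3072.6 − 2700) / 2700 = 13.8%.
The labor force growth = (4372.2 − 4200) / 4200 = 4.1%.
Labor's share = 1 − 0.32 = 0.68.
Physical capital: 0.32 × 13.8 = 4.416 pp.
The labor force: 0.68 × 4.1 = 2.788 pp.
TFP growth = 10.2 − 7.204 = 2.996%.

3.00%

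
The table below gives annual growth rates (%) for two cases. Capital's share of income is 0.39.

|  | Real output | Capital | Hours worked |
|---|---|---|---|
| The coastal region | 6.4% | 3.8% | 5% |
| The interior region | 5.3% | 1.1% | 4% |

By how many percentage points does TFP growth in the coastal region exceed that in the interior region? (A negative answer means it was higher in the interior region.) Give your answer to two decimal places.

Labor's share = 1 − 0.39 = 0.61.
The coastal region: TFP = 6.4 − 1.482 − 3.05 = 1.868%.
The interior region: TFP = 5.3 − 0.429 − 2.44 = 2.431%.
Difference = 1.868 − (2.431) = -0.563 pp.

-0.56 percentage points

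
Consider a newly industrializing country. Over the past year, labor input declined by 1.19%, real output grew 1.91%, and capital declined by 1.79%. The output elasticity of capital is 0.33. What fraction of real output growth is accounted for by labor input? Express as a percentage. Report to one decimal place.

-41.7%

Labor's share = 1 − 0.33 = 0.67.
Labor input contributed 0.67 × (-1.19) = -0.7973 pp.
Share of growth = -0.7973 / 1.91 × 100 = -41.743%.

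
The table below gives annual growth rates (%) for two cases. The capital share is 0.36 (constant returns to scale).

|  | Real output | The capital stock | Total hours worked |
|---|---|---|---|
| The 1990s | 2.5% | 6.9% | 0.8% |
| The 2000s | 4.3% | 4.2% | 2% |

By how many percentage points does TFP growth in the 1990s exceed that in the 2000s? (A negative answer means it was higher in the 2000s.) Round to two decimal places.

Labor's share = 1 − 0.36 = 0.64.
The 1990s: TFP = 2.5 − 2.484 − 0.512 = -0.496%.
The 2000s: TFP = 4.3 − 1.512 − 1.28 = 1.508%.
Difference = -0.496 − (1.508) = -2.004 pp.

-2.00 percentage points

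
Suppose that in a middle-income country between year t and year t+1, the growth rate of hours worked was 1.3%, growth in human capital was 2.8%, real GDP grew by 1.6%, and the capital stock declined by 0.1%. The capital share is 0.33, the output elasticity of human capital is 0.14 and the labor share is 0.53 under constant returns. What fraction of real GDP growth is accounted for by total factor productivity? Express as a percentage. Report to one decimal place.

Labor's share = 1 − 0.33 − 0.14 = 0.53.
The capital stock: 0.33 × (-0.1) = -0.033 pp.
Human capital: 0.14 × 2.8 = 0.392 pp.
Hours worked: 0.53 × 1.3 = 0.689 pp.
TFP growth = 1.6 − 1.048 = 0.552%.
TFP share of growth = 0.552 / 1.6 × 100 = 34.5%.

34.5%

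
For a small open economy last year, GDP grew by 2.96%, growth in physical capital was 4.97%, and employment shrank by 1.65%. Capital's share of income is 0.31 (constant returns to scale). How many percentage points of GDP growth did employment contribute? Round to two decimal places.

Labor's share = 1 − 0.31 = 0.69.
Contribution = share × growth = 0.69 × (-1.65) = -1.1385 pp.

-1.14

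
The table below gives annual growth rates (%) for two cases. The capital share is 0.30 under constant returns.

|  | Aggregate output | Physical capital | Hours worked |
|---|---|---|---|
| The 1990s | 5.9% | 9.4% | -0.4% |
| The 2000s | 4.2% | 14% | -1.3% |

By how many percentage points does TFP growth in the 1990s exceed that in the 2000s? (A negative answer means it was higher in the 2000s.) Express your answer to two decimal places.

Labor's share = 1 − 0.3 = 0.7.
The 1990s: TFP = 5.9 − 2.82 + 0.28 = 3.36%.
The 2000s: TFP = 4.2 − 4.2 + 0.91 = 0.91%.
Difference = 3.36 − (0.91) = 2.45 pp.

2.45 percentage points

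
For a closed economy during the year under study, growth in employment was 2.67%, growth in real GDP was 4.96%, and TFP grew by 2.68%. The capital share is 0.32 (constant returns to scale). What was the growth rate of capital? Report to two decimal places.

Labor's share = 1 − 0.32 = 0.68.
gY = gA + 0.68×2.67 + 0.32×g.
0.32×g = 4.96 − 2.68 − 1.8156 = 0.4644.
g = 0.4644 / 0.32 = 1.4513%.

Capital growth was 1.45%.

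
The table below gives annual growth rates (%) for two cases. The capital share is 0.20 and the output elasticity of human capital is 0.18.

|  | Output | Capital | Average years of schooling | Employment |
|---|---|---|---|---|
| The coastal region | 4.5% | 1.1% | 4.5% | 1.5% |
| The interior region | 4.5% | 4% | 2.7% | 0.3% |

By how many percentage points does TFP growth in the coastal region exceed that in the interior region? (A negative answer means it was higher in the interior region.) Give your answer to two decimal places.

-0.49 percentage points

Labor's share = 1 − 0.2 − 0.18 = 0.62.
The coastal region: TFP = 4.5 − 0.22 − 0.81 − 0.93 = 2.54%.
The interior region: TFP = 4.5 − 0.8 − 0.486 − 0.186 = 3.028%.
Difference = 2.54 − (3.028) = -0.488 pp.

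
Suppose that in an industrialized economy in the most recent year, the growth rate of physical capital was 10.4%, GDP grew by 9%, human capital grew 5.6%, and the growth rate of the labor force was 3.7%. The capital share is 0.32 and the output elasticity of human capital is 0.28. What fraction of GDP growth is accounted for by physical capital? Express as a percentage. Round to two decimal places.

Physical capital contributed 0.32 × 10.4 = 3.328 pp.
Share of growth = 3.328 / 9 × 100 = 36.9778%.

Physical capital accounted for 36.98% of growth.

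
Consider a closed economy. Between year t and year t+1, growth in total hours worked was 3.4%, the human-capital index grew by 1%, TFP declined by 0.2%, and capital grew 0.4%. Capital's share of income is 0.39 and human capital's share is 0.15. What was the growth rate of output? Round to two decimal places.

Labor's share = 1 − 0.39 − 0.15 = 0.46.
Capital: 0.39 × 0.4 = 0.156 pp.
The human-capital index: 0.15 × 1 = 0.15 pp.
Total hours worked: 0.46 × 3.4 = 1.564 pp.
Output growth = -0.2 + 1.87 = 1.67%.

1.67%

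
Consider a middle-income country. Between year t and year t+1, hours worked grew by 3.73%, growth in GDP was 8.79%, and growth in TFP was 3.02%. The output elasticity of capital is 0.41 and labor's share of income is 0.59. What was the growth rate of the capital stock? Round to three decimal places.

Labor's share = 1 − 0.41 = 0.59.
gY = gA + 0.59×3.73 + 0.41×g.
0.41×g = 8.79 − 3.02 − 2.2007 = 3.5693.
g = 3.5693 / 0.41 = 8.70561%.

The capital stock grew 8.706%.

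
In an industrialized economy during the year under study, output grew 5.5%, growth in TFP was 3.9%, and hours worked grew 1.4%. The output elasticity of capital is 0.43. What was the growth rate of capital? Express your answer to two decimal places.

Labor's share = 1 − 0.43 = 0.57.
gY = gA + 0.57×1.4 + 0.43×g.
0.43×g = 5.5 − 3.9 − 0.798 = 0.802.
g = 0.802 / 0.43 = 1.8651%.

Capital growth was 1.87%.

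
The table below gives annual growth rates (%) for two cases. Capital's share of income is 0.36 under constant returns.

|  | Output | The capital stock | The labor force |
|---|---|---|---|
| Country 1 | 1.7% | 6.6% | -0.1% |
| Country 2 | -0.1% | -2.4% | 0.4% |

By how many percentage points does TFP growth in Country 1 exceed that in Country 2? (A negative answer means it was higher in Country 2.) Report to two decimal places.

Labor's share = 1 − 0.36 = 0.64.
Country 1: TFP = 1.7 − 2.376 + 0.064 = -0.612%.
Country 2: TFP = -0.1 + 0.864 − 0.256 = 0.508%.
Difference = -0.612 − (0.508) = -1.12 pp.

-1.12 percentage points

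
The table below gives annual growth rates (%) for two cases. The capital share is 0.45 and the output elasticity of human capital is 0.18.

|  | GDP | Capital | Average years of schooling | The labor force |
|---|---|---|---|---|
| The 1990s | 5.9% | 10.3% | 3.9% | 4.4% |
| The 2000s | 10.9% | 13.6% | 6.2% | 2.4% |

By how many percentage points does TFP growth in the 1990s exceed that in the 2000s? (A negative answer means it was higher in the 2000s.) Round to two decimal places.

Labor's share = 1 − 0.45 − 0.18 = 0.37.
The 1990s: TFP = 5.9 − 4.635 − 0.702 − 1.628 = -1.065%.
The 2000s: TFP = 10.9 − 6.12 − 1.116 − 0.888 = 2.776%.
Difference = -1.065 − (2.776) = -3.841 pp.

-3.84 percentage points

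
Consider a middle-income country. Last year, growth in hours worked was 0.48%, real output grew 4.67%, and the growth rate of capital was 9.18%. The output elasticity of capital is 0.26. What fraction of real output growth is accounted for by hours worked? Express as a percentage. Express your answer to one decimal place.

Labor's share = 1 − 0.26 = 0.74.
Hours worked contributed 0.74 × 0.48 = 0.3552 pp.
Share of growth = 0.3552 / 4.67 × 100 = 7.606%.

7.6%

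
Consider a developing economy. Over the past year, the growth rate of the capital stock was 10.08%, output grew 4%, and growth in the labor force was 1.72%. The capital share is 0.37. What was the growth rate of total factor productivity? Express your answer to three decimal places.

-0.813%

Labor's share = 1 − 0.37 = 0.63.
The capital stock: 0.37 × 10.08 = 3.7296 pp.
The labor force: 0.63 × 1.72 = 1.0836 pp.
TFP growth = 4 − 4.8132 = -0.8132%.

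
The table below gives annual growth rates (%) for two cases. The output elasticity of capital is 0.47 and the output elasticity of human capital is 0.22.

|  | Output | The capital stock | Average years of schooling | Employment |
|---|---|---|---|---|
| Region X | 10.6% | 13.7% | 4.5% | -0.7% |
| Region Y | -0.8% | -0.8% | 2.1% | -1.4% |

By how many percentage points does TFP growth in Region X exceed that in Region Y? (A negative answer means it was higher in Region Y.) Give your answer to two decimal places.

Labor's share = 1 − 0.47 − 0.22 = 0.31.
Region X: TFP = 10.6 − 6.439 − 0.99 + 0.217 = 3.388%.
Region Y: TFP = -0.8 + 0.376 − 0.462 + 0.434 = -0.452%.
Difference = 3.388 − (-0.452) = 3.84 pp.

3.84 percentage points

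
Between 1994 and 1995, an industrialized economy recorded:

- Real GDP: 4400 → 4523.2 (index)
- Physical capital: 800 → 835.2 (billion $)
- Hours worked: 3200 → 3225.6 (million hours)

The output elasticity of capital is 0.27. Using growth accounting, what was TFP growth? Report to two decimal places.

TFP grew 1.03%.

Real GDP growth = (4523.2 − 4400) / 4400 = 2.8%.
Physical capital growth = (835.2 − 800) / 800 = 4.4%.
Hours worked growth = (3225.6 − 3200) / 3200 = 0.8%.
Labor's share = 1 − 0.27 = 0.73.
Physical capital: 0.27 × 4.4 = 1.188 pp.
Hours worked: 0.73 × 0.8 = 0.584 pp.
TFP growth = 2.8 − 1.772 = 1.028%.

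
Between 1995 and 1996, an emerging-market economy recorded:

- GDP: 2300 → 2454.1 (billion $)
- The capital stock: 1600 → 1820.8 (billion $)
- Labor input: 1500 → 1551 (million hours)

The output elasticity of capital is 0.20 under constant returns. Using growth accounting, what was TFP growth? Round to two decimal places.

GDP growth = (2454.1 − 2300) / 2300 = 6.7%.
The capital stock growth = (1820.8 − 1600) / 1600 = 13.8%.
Labor input growth = (1551 − 1500) / 1500 = 3.4%.
Labor's share = 1 − 0.2 = 0.8.
The capital stock: 0.2 × 13.8 = 2.76 pp.
Labor input: 0.8 × 3.4 = 2.72 pp.
TFP growth = 6.7 − 5.48 = 1.22%.

1.22%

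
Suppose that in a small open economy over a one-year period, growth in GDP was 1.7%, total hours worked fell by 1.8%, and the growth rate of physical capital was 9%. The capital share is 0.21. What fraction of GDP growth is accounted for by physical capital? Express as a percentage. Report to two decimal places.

Physical capital contributed 0.21 × 9 = 1.89 pp.
Share of growth = 1.89 / 1.7 × 100 = 111.1765%.

Physical capital accounted for 111.18% of growth.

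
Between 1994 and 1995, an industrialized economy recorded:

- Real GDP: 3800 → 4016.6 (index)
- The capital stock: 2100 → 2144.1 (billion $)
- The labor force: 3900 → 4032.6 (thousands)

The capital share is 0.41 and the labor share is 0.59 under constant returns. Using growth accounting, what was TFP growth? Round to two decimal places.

Real GDP growth = (4016.6 − 3800) / 3800 = 5.7%.
The capital stock growth = (2144.1 − 2100) / 2100 = 2.1%.
The labor force growth = (4032.6 − 3900) / 3900 = 3.4%.
Labor's share = 1 − 0.41 = 0.59.
The capital stock: 0.41 × 2.1 = 0.861 pp.
The labor force: 0.59 × 3.4 = 2.006 pp.
TFP growth = 5.7 − 2.867 = 2.833%.

TFP growth was 2.83%.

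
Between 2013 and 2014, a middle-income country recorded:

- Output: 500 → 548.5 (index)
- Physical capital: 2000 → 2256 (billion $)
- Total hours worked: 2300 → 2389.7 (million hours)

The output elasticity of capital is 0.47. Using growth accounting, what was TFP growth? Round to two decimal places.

Output growth = (548.5 − 500) / 500 = 9.7%.
Physical capital growth = (2256 − 2000) / 2000 = 12.8%.
Total hours worked growth = (2389.7 − 2300) / 2300 = 3.9%.
Labor's share = 1 − 0.47 = 0.53.
Physical capital: 0.47 × 12.8 = 6.016 pp.
Total hours worked: 0.53 × 3.9 = 2.067 pp.
TFP growth = 9.7 − 8.083 = 1.617%.

TFP growth was 1.62%.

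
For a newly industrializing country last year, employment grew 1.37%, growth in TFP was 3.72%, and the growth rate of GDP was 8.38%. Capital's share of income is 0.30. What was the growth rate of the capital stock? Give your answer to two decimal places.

The capital stock growth was 12.34%.

Labor's share = 1 − 0.3 = 0.7.
gY = gA + 0.7×1.37 + 0.3×g.
0.3×g = 8.38 − 3.72 − 0.959 = 3.701.
g = 3.701 / 0.3 = 12.3367%.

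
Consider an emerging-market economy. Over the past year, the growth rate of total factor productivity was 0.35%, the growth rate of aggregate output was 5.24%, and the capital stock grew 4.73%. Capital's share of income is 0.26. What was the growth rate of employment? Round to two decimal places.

Labor's share = 1 − 0.26 = 0.74.
gY = gA + 0.26×4.73 + 0.74×g.
0.74×g = 5.24 − 0.35 − 1.2298 = 3.6602.
g = 3.6602 / 0.74 = 4.9462%.

4.95%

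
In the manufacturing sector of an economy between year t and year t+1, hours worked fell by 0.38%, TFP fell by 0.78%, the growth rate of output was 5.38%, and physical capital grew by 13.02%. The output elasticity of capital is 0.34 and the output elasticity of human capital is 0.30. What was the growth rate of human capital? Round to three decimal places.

Labor's share = 1 − 0.34 − 0.3 = 0.36.
gY = gA + 0.34×13.02 + 0.36×(-0.38) + 0.3×g.
0.3×g = 5.38 + 0.78 − 4.29 = 1.87.
g = 1.87 / 0.3 = 6.23333%.

6.233%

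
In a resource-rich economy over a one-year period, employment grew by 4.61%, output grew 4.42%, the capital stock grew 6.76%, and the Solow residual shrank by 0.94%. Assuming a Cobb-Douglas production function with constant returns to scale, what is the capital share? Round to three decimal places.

α = 0.349

gY = gA + α·gK + (1−α)·gL, so gY − gA − gL = α(gK − gL).
4.42 + 0.94 − 4.61 = α × (6.76 − 4.61).
0.75 = 2.15 α, so α = 0.34884.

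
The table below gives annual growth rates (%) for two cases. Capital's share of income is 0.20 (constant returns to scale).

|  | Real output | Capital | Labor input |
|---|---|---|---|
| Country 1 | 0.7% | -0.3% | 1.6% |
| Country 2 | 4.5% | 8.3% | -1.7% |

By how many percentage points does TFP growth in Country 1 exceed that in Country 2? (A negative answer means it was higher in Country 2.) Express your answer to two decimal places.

Labor's share = 1 − 0.2 = 0.8.
Country 1: TFP = 0.7 + 0.06 − 1.28 = -0.52%.
Country 2: TFP = 4.5 − 1.66 + 1.36 = 4.2%.
Difference = -0.52 − (4.2) = -4.72 pp.

-4.72 percentage points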